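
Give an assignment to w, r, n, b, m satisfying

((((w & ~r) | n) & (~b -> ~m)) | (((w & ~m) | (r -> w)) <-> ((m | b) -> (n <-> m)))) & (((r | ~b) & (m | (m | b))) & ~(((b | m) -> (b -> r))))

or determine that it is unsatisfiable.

Case b = True: the formula simplifies to (((w & ~r) | n) | (((w & ~m) | (r -> w)) <-> (n <-> m))) & (r & ~r).
  r = True: the conjunct ~r is False.
  r = False: the conjunct r is False.
Case b = False: the conjunct ~(((b | m) -> (b -> r))) becomes ~((m -> True)) = False.
Both cases fail — unsatisfiable.

No satisfying assignment exists.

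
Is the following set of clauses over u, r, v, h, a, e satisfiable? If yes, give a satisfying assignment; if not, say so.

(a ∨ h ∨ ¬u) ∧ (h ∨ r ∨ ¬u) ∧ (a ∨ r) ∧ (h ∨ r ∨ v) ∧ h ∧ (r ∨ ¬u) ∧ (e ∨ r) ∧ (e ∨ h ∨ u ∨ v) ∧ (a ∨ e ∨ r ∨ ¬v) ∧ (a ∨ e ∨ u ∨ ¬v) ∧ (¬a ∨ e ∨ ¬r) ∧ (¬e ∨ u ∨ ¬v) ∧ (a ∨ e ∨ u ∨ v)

u: False, r: True, v: False, h: True, a: False, e: True

Unit clause (h) forces h = True.
Set u = False.
Set r = True.
Try v = True:
  (¬e ∨ u ∨ ¬v) forces e = False.
  (a ∨ e ∨ u ∨ ¬v) forces a = True.
  clause (¬a ∨ e ∨ ¬r) is falsified — backtrack.
So v = False.
Set a = False.
  then (a ∨ e ∨ u ∨ v) forces e = True.
All clauses satisfied.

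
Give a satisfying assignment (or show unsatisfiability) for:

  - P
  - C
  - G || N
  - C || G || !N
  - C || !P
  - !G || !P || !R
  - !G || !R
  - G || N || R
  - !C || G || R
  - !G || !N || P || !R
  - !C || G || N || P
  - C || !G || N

N = True, R = True, C = True, G = False, P = True

Unit clause (P) forces P = True.
Unit clause (C) forces C = True.
Set N = True.
Set R = True.
  then (!G || !P || !R) forces G = False.
All clauses satisfied.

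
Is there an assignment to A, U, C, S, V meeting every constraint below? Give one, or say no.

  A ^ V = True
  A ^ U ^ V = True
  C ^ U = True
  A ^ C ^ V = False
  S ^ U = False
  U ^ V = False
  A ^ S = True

A = True, U = False, C = True, S = False, V = False

A ^ V = T ^ F = True ✓
A ^ U ^ V = T ^ F ^ F = True ✓
C ^ U = T ^ F = True ✓
A ^ C ^ V = T ^ T ^ F = False ✓
S ^ U = F ^ F = False ✓
U ^ V = F ^ F = False ✓
A ^ S = T ^ F = True ✓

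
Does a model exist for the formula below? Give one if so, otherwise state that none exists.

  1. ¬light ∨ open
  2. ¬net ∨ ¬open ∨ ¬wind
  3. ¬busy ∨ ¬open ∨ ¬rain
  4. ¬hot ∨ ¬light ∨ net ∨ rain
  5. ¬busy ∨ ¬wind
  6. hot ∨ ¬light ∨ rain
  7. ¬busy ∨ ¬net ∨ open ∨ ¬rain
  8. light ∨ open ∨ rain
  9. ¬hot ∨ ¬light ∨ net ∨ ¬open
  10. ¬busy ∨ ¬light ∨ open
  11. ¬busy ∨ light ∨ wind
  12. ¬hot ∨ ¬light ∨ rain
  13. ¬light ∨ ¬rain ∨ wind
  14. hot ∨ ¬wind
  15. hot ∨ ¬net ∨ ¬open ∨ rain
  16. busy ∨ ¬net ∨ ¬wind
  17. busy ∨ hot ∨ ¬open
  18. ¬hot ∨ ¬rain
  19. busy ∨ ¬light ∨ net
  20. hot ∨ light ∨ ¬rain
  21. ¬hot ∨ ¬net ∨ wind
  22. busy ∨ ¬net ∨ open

net = False, wind = False, busy = False, open = True, hot = True, rain = False, light = False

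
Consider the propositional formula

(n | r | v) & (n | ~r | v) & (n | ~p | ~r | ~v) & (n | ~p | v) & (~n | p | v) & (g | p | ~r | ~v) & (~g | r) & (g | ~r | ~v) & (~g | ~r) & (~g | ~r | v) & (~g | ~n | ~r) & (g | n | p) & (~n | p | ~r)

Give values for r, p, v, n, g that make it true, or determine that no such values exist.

r=F, p=F, v=T, n=T, g=F

Set r = False.
  then (~g | r) forces g = False.
Set p = False.
  then (g | n | p) forces n = True.
  then (~n | p | v) forces v = True.
All clauses satisfied.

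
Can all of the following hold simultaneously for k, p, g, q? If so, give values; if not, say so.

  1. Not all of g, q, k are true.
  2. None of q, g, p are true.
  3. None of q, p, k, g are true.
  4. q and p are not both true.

k = False, p = False, g = False, q = False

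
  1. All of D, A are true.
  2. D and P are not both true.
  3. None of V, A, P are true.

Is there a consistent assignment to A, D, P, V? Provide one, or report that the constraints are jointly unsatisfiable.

No satisfying assignment exists.

Case A = True:
  Constraint (3) is violated (A=T) — contradiction.
Case A = False:
  Constraint (1) is violated (A=F) — contradiction.
Both cases fail — unsatisfiable.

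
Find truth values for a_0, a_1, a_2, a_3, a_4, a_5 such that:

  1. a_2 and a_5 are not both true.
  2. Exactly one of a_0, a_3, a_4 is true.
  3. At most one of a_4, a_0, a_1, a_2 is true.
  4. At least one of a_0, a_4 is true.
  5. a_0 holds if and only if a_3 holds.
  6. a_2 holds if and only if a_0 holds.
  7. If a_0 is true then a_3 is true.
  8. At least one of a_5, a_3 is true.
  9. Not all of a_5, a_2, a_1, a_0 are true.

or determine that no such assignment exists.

a_0: False, a_1: False, a_2: False, a_3: False, a_4: True, a_5: True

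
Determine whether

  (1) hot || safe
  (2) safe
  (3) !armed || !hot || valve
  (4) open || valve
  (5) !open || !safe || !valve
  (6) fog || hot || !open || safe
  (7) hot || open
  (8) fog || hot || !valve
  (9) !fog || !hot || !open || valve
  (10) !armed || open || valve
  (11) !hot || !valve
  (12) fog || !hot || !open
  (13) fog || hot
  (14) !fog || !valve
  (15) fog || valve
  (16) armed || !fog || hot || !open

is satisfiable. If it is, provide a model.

Unit clause (safe) forces safe = True.
Set open = True.
  then (!open || !safe || !valve) forces valve = False.
  then (fog || valve) forces fog = True.
  then (!fog || !hot || !open || valve) forces hot = False.
  then (armed || !fog || hot || !open) forces armed = True.
All clauses satisfied.

open = True; hot = False; fog = True; valve = False; safe = True; armed = True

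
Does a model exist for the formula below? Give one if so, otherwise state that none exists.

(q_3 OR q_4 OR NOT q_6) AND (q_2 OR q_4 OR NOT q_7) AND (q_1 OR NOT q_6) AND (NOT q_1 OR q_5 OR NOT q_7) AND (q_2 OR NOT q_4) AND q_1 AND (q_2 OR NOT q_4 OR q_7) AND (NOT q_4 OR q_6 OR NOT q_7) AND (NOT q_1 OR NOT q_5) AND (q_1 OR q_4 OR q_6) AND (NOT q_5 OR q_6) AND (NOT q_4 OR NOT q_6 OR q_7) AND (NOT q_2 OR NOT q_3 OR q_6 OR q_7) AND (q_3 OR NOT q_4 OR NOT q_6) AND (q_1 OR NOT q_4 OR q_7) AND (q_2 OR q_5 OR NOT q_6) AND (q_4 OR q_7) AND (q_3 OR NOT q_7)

q_1 = True, q_2 = True, q_3 = False, q_4 = True, q_5 = False, q_6 = False, q_7 = False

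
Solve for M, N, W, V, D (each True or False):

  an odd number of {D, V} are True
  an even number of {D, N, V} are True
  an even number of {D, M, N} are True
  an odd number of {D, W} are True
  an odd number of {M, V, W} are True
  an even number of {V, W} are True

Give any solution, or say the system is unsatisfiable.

M = True, N = True, W = True, V = True, D = False

{D, V}: 1 true → odd ✓
{D, N, V}: 2 true → even ✓
{D, M, N}: 2 true → even ✓
{D, W}: 1 true → odd ✓
{M, V, W}: 3 true → odd ✓
{V, W}: 2 true → even ✓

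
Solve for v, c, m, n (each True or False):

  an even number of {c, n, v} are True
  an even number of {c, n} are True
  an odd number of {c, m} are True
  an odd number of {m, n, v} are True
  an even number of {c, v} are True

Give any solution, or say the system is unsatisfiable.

v=F, c=F, m=T, n=F

{c, n, v}: 0 true → even ✓
{c, n}: 0 true → even ✓
{c, m}: 1 true → odd ✓
{m, n, v}: 1 true → odd ✓
{c, v}: 0 true → even ✓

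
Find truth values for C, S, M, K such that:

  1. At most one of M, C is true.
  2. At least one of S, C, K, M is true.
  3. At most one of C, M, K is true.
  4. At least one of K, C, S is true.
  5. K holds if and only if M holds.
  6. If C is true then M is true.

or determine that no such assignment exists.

C = False, S = True, M = False, K = False

  (1) {M, C}: 0 true — at most one ✓
  (2) {S, C, K, M}: 1 true — at least one ✓
  (3) {C, M, K}: 0 true — at most one ✓
  (4) {K, C, S}: 1 true — at least one ✓
  (5) K=F, M=F — same ✓
  (6) C=F ⇒ M: vacuous ✓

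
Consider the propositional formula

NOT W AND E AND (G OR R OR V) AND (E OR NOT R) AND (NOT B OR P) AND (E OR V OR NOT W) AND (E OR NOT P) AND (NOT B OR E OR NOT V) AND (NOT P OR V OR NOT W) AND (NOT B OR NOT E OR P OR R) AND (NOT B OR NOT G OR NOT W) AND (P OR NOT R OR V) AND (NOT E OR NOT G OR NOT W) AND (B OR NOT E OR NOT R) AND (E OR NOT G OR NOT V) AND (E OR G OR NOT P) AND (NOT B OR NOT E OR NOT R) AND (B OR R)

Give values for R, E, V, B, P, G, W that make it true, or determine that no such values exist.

R: False, E: True, V: True, B: True, P: True, G: True, W: False

Unit clause (NOT W) forces W = False.
Unit clause (E) forces E = True.
Try R = True:
  (B OR NOT E OR NOT R) forces B = True.
  clause (NOT B OR NOT E OR NOT R) is falsified — backtrack.
So R = False.
  then (B OR R) forces B = True.
  then (NOT B OR P) forces P = True.
Set V = True.
Set G = True.
All clauses satisfied.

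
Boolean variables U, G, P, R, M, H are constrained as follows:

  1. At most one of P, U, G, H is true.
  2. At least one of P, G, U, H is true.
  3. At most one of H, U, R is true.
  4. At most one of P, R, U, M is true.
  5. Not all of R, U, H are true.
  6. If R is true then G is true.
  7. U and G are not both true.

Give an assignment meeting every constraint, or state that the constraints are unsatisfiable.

U=F, G=F, P=F, R=F, M=F, H=T

  (1) {P, U, G, H}: 1 true — at most one ✓
  (2) {P, G, U, H}: 1 true — at least one ✓
  (3) {H, U, R}: 1 true — at most one ✓
  (4) {P, R, U, M}: 0 true — at most one ✓
  (5) {R, U, H}: 1/3 true — not all ✓
  (6) R=F ⇒ G: vacuous ✓
  (7) U=F, G=F — not both ✓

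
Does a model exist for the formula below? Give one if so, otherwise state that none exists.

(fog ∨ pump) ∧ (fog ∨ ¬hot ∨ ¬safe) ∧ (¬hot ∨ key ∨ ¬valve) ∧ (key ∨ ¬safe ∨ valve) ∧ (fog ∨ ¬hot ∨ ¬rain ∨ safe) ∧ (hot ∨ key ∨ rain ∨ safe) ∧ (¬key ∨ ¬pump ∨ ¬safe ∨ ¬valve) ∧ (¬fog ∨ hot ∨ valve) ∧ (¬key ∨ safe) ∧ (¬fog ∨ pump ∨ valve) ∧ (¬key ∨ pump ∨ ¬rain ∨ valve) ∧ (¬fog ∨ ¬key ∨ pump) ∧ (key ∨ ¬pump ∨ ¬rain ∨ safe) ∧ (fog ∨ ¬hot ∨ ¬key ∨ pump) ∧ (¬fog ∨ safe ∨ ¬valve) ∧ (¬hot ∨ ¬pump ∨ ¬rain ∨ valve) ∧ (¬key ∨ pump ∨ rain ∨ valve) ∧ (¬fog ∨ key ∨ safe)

Set safe = True.
Set fog = False.
  then (fog ∨ pump) forces pump = True.
  then (fog ∨ ¬hot ∨ ¬safe) forces hot = False.
Set key = True.
  then (¬key ∨ ¬pump ∨ ¬safe ∨ ¬valve) forces valve = False.
Set rain = False.
All clauses satisfied.

safe = True, fog = False, pump = True, hot = False, key = True, valve = False, rain = False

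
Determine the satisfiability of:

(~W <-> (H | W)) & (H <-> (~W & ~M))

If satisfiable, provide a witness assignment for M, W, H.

M = False, W = False, H = True

  ~W <-> (H | W) = True
    ~W = True
    H | W = True
  H <-> (~W & ~M) = True
    ~W & ~M = True
      ~W = True
      ~M = True
Both conjuncts True, so the formula holds.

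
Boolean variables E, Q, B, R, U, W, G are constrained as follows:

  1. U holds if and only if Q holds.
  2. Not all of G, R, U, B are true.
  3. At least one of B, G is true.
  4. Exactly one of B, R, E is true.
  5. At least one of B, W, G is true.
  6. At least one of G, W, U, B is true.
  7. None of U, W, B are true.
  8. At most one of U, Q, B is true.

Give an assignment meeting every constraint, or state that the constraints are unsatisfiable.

E=F, Q=F, B=F, R=T, U=F, W=F, G=T

  (1) U=F, Q=F — same ✓
  (2) {G, R, U, B}: 2/4 true — not all ✓
  (3) {B, G}: 1 true — at least one ✓
  (4) {B, R, E}: 1 true — exactly one ✓
  (5) {B, W, G}: 1 true — at least one ✓
  (6) {G, W, U, B}: 1 true — at least one ✓
  (7) {U, W, B}: 0 true — none ✓
  (8) {U, Q, B}: 0 true — at most one ✓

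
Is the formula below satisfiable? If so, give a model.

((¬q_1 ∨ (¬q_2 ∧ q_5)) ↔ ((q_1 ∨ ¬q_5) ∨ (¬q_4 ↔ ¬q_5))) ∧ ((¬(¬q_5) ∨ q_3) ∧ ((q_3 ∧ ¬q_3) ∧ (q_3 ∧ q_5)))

Case q_3 = True: the conjunct ¬q_3 is False.
Case q_3 = False: the conjunct q_3 is False.
Both cases fail — unsatisfiable.

Unsatisfiable — no assignment works.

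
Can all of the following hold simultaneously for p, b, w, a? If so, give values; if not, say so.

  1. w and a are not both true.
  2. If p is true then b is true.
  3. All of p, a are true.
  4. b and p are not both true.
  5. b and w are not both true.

Case p = True:
  (2) with p=T forces b = True.
  Constraint (4) is violated (b=T, p=T) — contradiction.
Case p = False:
  Constraint (3) is violated (p=F) — contradiction.
Both cases fail — unsatisfiable.

The formula is unsatisfiable.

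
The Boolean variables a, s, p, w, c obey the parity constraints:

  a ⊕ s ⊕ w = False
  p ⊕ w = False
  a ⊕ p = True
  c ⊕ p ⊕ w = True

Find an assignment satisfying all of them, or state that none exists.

a: False, s: True, p: True, w: True, c: True

a ⊕ s ⊕ w = F ⊕ T ⊕ T = False ✓
p ⊕ w = T ⊕ T = False ✓
a ⊕ p = F ⊕ T = True ✓
c ⊕ p ⊕ w = T ⊕ T ⊕ T = True ✓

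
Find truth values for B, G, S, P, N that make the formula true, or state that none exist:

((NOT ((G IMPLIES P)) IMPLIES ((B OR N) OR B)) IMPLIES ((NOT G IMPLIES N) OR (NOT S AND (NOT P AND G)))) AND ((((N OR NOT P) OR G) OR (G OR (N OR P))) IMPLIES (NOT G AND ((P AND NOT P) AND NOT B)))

The conjunct (((N OR NOT P) OR G) OR (G OR (N OR P))) IMPLIES (NOT G AND ((P AND NOT P) AND NOT B)) is unsatisfiable on its own:
  P = True: this becomes ((N OR G) OR True) IMPLIES (NOT G AND False) = False.
  P = False: this becomes (True OR (G OR N)) IMPLIES (NOT G AND False) = False.
So the whole conjunction is unsatisfiable.

Unsatisfiable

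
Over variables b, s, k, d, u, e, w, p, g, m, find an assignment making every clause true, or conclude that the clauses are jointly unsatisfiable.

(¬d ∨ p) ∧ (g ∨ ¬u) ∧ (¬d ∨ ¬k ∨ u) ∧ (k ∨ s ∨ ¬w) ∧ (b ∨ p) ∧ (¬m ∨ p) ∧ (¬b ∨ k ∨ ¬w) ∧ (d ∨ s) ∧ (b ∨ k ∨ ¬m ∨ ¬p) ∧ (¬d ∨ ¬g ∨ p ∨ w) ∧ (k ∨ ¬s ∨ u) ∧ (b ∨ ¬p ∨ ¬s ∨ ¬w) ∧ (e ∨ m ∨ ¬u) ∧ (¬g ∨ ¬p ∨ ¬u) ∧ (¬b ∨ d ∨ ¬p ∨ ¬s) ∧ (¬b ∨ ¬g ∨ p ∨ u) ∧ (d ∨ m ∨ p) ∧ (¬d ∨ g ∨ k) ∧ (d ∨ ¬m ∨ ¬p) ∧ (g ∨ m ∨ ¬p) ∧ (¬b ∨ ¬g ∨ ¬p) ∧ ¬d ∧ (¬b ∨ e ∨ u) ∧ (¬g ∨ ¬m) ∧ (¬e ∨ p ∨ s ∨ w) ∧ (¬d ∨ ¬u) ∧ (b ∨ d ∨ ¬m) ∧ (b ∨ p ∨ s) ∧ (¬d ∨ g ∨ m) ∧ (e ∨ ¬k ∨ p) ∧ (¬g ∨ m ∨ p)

b: False, s: True, k: True, d: False, u: False, e: True, w: False, p: True, g: True, m: False

Unit clause (¬d) forces d = False.
In (d ∨ s) only s is left, so s = True.
Set b = False.
  then (b ∨ p) forces p = True.
  then (b ∨ ¬p ∨ ¬s ∨ ¬w) forces w = False.
  then (d ∨ ¬m ∨ ¬p) forces m = False.
  then (g ∨ m ∨ ¬p) forces g = True.
  then (¬g ∨ ¬p ∨ ¬u) forces u = False.
  then (k ∨ ¬s ∨ u) forces k = True.
Set e = True.
All clauses satisfied.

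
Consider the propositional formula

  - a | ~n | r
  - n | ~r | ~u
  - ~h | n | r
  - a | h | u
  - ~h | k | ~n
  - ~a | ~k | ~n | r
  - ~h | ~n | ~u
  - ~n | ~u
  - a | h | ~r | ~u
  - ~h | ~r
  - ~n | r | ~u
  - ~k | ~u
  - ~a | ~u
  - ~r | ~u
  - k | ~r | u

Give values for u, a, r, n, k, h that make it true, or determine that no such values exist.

u = False, a = True, r = False, n = True, k = False, h = False

Set u = False.
Set a = True.
Set r = False.
Set n = True.
  then (~a | ~k | ~n | r) forces k = False.
  then (~h | k | ~n) forces h = False.
All clauses satisfied.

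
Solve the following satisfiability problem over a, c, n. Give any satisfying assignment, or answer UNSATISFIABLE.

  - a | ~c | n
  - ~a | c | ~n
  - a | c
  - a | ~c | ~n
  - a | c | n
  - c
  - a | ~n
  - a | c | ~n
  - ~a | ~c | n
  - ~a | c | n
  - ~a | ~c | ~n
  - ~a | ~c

Unsatisfiable — no assignment works.

Case c = True:
  (~a | ~c) forces a = False.
  (a | ~c | n) forces n = True.
  Clause (a | ~c | ~n) is falsified — contradiction.
Case c = False:
  Clause (c) is falsified — contradiction.
Both cases fail, so the formula is unsatisfiable.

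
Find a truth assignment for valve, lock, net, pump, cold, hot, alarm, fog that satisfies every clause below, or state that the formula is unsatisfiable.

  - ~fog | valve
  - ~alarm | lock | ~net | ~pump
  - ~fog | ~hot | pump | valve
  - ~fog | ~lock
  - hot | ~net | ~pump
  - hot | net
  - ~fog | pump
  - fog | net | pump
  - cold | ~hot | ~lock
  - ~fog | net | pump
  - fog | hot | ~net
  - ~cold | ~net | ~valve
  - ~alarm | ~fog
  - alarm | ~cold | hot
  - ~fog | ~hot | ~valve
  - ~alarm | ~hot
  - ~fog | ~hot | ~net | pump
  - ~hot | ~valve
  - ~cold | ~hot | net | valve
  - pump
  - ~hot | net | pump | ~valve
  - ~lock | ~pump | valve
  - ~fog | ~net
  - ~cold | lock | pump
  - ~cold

Unit clause (pump) forces pump = True.
Unit clause (~cold) forces cold = False.
Try valve = True:
  (~hot | ~valve) forces hot = False.
  (hot | ~net | ~pump) forces net = False.
  clause (hot | net) is falsified — backtrack.
So valve = False.
  then (~fog | valve) forces fog = False.
  then (~lock | ~pump | valve) forces lock = False.
Set net = True.
  then (~alarm | lock | ~net | ~pump) forces alarm = False.
  then (hot | ~net | ~pump) forces hot = True.
All clauses satisfied.

valve = False; lock = False; net = True; pump = True; cold = False; hot = True; alarm = False; fog = False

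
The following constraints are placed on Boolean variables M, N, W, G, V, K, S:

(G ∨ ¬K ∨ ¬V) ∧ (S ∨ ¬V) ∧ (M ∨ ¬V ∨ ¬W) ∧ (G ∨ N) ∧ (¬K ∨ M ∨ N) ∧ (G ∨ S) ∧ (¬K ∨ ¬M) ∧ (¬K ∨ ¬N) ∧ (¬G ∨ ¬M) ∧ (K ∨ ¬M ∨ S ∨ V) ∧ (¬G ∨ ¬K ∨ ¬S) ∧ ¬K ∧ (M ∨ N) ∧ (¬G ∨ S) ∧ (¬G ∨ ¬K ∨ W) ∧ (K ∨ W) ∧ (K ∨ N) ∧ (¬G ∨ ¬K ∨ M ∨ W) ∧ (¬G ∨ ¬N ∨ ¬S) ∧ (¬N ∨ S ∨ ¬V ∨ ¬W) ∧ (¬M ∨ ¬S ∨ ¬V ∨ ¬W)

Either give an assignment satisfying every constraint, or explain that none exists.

M: False, N: True, W: True, G: False, V: False, K: False, S: True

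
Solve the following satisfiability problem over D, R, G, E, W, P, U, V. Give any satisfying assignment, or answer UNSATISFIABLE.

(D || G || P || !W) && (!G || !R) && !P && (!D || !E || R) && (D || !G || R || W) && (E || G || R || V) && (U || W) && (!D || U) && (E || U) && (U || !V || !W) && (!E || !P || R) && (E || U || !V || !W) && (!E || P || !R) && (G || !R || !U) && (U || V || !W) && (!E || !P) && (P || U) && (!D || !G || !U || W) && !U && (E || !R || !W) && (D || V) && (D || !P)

Case P = True:
  Clause (!P) is falsified — contradiction.
Case P = False:
  (P || U) forces U = True.
  Clause (!U) is falsified — contradiction.
Both cases fail, so the formula is unsatisfiable.

UNSATISFIABLE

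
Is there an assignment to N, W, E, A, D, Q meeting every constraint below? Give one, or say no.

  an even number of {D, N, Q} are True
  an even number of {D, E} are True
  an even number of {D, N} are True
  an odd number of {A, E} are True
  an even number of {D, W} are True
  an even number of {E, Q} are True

N = False, W = False, E = False, A = True, D = False, Q = False

{D, N, Q}: 0 true → even ✓
{D, E}: 0 true → even ✓
{D, N}: 0 true → even ✓
{A, E}: 1 true → odd ✓
{D, W}: 0 true → even ✓
{E, Q}: 0 true → even ✓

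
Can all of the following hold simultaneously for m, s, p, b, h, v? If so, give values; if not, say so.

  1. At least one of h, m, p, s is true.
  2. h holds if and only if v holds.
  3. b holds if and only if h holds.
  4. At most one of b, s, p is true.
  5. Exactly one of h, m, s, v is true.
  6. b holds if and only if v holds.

m = True; s = False; p = True; b = False; h = False; v = False

  (1) {h, m, p, s}: 2 true — at least one ✓
  (2) h=F, v=F — same ✓
  (3) b=F, h=F — same ✓
  (4) {b, s, p}: 1 true — at most one ✓
  (5) {h, m, s, v}: 1 true — exactly one ✓
  (6) b=F, v=F — same ✓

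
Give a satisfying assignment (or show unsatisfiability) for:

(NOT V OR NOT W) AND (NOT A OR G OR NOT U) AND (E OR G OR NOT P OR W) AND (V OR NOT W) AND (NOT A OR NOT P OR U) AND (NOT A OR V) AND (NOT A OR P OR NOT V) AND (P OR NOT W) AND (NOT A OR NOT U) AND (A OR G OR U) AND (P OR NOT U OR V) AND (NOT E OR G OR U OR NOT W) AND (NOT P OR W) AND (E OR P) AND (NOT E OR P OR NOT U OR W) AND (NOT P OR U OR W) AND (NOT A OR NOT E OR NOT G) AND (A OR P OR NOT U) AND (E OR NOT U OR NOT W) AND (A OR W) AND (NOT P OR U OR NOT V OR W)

No satisfying assignment exists.

Case A = True:
  (NOT A OR V) forces V = True.
  (NOT V OR NOT W) forces W = False.
  (NOT A OR P OR NOT V) forces P = True.
  Clause (NOT P OR W) is falsified — contradiction.
Case A = False:
  (A OR W) forces W = True.
  (NOT V OR NOT W) forces V = False.
  Clause (V OR NOT W) is falsified — contradiction.
Both cases fail, so the formula is unsatisfiable.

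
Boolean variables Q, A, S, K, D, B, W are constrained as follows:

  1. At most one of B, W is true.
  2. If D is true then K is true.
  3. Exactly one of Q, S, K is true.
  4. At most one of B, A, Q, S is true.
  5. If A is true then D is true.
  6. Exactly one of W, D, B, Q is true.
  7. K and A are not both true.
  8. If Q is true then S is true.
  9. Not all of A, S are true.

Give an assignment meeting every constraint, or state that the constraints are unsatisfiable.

Q = False, A = False, S = True, K = False, D = False, B = False, W = True

  (1) {B, W}: 1 true — at most one ✓
  (2) D=F ⇒ K: vacuous ✓
  (3) {Q, S, K}: 1 true — exactly one ✓
  (4) {B, A, Q, S}: 1 true — at most one ✓
  (5) A=F ⇒ D: vacuous ✓
  (6) {W, D, B, Q}: 1 true — exactly one ✓
  (7) K=F, A=F — not both ✓
  (8) Q=F ⇒ S: vacuous ✓
  (9) {A, S}: 1/2 true — not all ✓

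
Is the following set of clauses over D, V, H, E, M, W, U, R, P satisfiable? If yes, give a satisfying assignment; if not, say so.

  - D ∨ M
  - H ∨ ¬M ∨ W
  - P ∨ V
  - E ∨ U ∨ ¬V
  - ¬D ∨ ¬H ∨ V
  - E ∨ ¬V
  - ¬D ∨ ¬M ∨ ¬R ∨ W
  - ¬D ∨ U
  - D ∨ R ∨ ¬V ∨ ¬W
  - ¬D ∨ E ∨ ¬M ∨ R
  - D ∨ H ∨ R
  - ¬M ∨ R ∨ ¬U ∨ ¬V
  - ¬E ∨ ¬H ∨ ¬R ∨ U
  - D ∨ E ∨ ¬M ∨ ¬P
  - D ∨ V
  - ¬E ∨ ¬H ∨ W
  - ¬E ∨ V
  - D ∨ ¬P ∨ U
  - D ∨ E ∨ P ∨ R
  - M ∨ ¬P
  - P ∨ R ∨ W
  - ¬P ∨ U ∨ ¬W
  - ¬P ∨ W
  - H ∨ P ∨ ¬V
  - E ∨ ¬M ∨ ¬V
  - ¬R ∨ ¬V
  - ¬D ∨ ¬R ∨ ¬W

Set D = True.
  then (¬D ∨ U) forces U = True.
Set V = True.
  then (E ∨ ¬V) forces E = True.
  then (¬R ∨ ¬V) forces R = False.
  then (¬M ∨ R ∨ ¬U ∨ ¬V) forces M = False.
  then (M ∨ ¬P) forces P = False.
  then (P ∨ R ∨ W) forces W = True.
  then (H ∨ P ∨ ¬V) forces H = True.
All clauses satisfied.

D: True, V: True, H: True, E: True, M: False, W: True, U: True, R: False, P: False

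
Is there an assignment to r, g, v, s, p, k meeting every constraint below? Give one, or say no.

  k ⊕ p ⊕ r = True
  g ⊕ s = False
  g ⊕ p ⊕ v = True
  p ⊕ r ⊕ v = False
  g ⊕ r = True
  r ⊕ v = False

r = False, g = True, v = False, s = True, p = False, k = True

k ⊕ p ⊕ r = T ⊕ F ⊕ F = True ✓
g ⊕ s = T ⊕ T = False ✓
g ⊕ p ⊕ v = T ⊕ F ⊕ F = True ✓
p ⊕ r ⊕ v = F ⊕ F ⊕ F = False ✓
g ⊕ r = T ⊕ F = True ✓
r ⊕ v = F ⊕ F = False ✓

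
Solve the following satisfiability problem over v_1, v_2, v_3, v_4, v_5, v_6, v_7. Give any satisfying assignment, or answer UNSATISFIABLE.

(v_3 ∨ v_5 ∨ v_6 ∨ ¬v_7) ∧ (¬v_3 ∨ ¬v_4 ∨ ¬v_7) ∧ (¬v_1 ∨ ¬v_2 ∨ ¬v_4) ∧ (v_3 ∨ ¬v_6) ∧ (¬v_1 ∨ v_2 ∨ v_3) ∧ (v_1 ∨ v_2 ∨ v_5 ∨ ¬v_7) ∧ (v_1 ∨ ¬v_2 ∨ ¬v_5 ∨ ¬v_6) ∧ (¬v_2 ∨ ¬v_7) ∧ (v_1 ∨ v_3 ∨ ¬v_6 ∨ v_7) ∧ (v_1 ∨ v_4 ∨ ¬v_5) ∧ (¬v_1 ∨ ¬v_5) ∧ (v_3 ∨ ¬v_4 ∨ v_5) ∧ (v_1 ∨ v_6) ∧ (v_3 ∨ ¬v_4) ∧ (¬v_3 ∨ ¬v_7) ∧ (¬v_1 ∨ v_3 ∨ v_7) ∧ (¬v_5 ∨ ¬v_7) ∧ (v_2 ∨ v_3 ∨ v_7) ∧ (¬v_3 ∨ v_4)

Set v_1 = False.
  then (v_1 ∨ v_6) forces v_6 = True.
  then (v_3 ∨ ¬v_6) forces v_3 = True.
  then (¬v_3 ∨ ¬v_7) forces v_7 = False.
  then (¬v_3 ∨ v_4) forces v_4 = True.
Set v_2 = False.
Set v_5 = True.
All clauses satisfied.

v_1=F, v_2=F, v_3=T, v_4=T, v_5=T, v_6=T, v_7=F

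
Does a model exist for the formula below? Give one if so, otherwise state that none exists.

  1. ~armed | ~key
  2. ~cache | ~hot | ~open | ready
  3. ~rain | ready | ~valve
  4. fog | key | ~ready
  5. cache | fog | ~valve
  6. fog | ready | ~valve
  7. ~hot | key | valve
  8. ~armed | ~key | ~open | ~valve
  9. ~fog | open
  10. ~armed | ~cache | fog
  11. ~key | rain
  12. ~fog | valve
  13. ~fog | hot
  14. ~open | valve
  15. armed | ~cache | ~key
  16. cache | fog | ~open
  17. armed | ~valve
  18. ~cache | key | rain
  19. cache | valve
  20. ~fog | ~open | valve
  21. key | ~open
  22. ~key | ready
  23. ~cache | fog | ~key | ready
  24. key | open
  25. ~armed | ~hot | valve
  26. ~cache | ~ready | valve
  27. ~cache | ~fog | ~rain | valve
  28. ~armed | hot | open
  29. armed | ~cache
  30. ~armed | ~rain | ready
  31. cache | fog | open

Unsatisfiable

Case key = True:
  (~armed | ~key) forces armed = False.
  (~key | rain) forces rain = True.
  (armed | ~cache | ~key) forces cache = False.
  (armed | ~valve) forces valve = False.
  Clause (cache | valve) is falsified — contradiction.
Case key = False:
  (key | ~open) forces open = False.
  Clause (key | open) is falsified — contradiction.
Both cases fail, so the formula is unsatisfiable.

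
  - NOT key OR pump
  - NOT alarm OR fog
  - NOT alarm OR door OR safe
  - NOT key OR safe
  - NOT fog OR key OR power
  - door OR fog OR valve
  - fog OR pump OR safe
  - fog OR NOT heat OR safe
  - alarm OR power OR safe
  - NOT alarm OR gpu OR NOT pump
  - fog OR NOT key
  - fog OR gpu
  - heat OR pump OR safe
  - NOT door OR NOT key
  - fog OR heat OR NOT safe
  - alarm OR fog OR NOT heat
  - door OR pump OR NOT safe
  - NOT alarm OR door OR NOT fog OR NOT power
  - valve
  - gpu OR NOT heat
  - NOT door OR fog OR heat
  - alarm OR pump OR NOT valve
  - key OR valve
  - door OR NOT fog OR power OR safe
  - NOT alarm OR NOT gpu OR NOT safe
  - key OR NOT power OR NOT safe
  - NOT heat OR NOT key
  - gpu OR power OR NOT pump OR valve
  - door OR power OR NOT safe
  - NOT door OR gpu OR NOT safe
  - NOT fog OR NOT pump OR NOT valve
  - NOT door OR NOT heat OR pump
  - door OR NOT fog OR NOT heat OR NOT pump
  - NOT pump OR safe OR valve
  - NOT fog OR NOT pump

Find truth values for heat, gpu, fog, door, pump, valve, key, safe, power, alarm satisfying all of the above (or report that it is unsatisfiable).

heat = False; gpu = True; fog = False; door = False; pump = True; valve = True; key = False; safe = False; power = True; alarm = False

Unit clause (valve) forces valve = True.
Set heat = False.
Set gpu = True.
Try fog = True:
  (NOT fog OR NOT pump OR NOT valve) forces pump = False.
  (NOT key OR pump) forces key = False.
  (NOT fog OR key OR power) forces power = True.
  (heat OR pump OR safe) forces safe = True.
  clause (key OR NOT power OR NOT safe) is falsified — backtrack.
So fog = False.
  then (NOT alarm OR fog) forces alarm = False.
  then (fog OR NOT key) forces key = False.
  then (fog OR heat OR NOT safe) forces safe = False.
  then (NOT door OR fog OR heat) forces door = False.
  then (alarm OR pump OR NOT valve) forces pump = True.
  then (alarm OR power OR safe) forces power = True.
All clauses satisfied.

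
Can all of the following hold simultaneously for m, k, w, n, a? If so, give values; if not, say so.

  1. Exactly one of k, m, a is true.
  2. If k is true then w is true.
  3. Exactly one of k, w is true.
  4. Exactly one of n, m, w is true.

m = False, k = False, w = True, n = False, a = True

  (1) {k, m, a}: 1 true — exactly one ✓
  (2) k=F ⇒ w: vacuous ✓
  (3) {k, w}: 1 true — exactly one ✓
  (4) {n, m, w}: 1 true — exactly one ✓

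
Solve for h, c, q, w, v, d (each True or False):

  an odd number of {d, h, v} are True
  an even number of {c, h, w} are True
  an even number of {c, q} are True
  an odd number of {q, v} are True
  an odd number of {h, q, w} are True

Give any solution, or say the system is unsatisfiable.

Adding constraints 2, 3, 5 mod 2: every variable appears an even number of times on the left, so the left side is 0.
But the right sides sum to 1 (mod 2). 0 ≠ 1 — the system is inconsistent.

No satisfying assignment exists.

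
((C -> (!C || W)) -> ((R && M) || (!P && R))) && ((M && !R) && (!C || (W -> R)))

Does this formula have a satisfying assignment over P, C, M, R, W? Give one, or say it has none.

P=F, C=T, M=T, R=F, W=F

  (C -> (!C || W)) -> ((R && M) || (!P && R)) = True
    C -> (!C || W) = False
      !C || W = False
        !C = False
    (R && M) || (!P && R) = False
      R && M = False
      !P && R = False
        !P = True
  (M && !R) && (!C || (W -> R)) = True
    M && !R = True
      !R = True
    !C || (W -> R) = True
      !C = False
      W -> R = True
Both conjuncts True, so the formula holds.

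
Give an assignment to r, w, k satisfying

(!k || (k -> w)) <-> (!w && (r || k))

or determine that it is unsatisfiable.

r = True, w = False, k = False

  (!k || (k -> w)) <-> (!w && (r || k)) = True
    !k || (k -> w) = True
      !k = True
      k -> w = True
    !w && (r || k) = True
      !w = True
      r || k = True
The formula evaluates to True.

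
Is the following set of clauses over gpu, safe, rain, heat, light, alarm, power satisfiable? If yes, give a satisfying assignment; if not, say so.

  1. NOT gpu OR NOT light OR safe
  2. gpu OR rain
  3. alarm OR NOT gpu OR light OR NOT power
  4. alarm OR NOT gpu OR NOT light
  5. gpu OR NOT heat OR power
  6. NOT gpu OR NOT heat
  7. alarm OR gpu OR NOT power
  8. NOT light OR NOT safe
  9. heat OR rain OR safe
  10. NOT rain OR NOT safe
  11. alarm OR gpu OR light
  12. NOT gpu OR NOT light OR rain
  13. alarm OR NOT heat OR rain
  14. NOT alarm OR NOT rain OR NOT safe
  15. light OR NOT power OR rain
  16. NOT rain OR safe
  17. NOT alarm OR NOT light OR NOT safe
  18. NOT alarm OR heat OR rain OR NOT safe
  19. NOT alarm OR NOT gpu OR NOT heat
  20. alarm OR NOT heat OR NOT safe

Try gpu = False:
  (gpu OR rain) forces rain = True.
  (NOT rain OR NOT safe) forces safe = False.
  clause (NOT rain OR safe) is falsified — backtrack.
So gpu = True.
  then (NOT gpu OR NOT heat) forces heat = False.
Set safe = True.
  then (NOT light OR NOT safe) forces light = False.
  then (NOT rain OR NOT safe) forces rain = False.
  then (light OR NOT power OR rain) forces power = False.
  then (NOT alarm OR heat OR rain OR NOT safe) forces alarm = False.
All clauses satisfied.

gpu = True, safe = True, rain = False, heat = False, light = False, alarm = False, power = False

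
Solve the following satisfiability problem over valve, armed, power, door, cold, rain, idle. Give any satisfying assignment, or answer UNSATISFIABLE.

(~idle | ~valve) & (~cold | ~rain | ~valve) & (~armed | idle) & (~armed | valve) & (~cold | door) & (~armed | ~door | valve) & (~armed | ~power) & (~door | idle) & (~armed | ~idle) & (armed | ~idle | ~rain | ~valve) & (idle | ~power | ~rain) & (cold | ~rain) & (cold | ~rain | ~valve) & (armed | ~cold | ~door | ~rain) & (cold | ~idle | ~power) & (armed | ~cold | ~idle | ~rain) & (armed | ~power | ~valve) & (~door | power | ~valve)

Set valve = True.
  then (~idle | ~valve) forces idle = False.
  then (~armed | idle) forces armed = False.
  then (~door | idle) forces door = False.
  then (armed | ~power | ~valve) forces power = False.
  then (~cold | door) forces cold = False.
  then (cold | ~rain) forces rain = False.
All clauses satisfied.

valve = True; armed = False; power = False; door = False; cold = False; rain = False; idle = False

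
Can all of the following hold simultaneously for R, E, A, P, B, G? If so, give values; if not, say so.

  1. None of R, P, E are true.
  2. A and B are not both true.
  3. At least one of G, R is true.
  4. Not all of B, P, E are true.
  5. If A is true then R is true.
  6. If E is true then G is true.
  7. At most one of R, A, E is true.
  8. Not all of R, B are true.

R=F; E=F; A=F; P=F; B=T; G=T

  (1) {R, P, E}: 0 true — none ✓
  (2) A=F, B=T — not both ✓
  (3) {G, R}: 1 true — at least one ✓
  (4) {B, P, E}: 1/3 true — not all ✓
  (5) A=F ⇒ R: vacuous ✓
  (6) E=F ⇒ G: vacuous ✓
  (7) {R, A, E}: 0 true — at most one ✓
  (8) {R, B}: 1/2 true — not all ✓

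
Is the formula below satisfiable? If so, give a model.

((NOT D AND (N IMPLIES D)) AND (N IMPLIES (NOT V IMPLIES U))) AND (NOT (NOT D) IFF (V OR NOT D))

No satisfying assignment exists.

Case D = True: the conjunct NOT D is False.
Case D = False: the conjunct NOT (NOT D) IFF (V OR NOT D) becomes NOT True IFF (V OR True) = False.
Both cases fail — unsatisfiable.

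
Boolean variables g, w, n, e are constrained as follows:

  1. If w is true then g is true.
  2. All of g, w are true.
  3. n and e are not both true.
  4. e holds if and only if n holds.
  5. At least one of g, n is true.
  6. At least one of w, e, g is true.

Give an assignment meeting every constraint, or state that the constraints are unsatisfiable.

g: True, w: True, n: False, e: False

  (1) w=T ⇒ g: T ✓
  (2) {g, w}: all 2 true ✓
  (3) n=F, e=F — not both ✓
  (4) e=F, n=F — same ✓
  (5) {g, n}: 1 true — at least one ✓
  (6) {w, e, g}: 2 true — at least one ✓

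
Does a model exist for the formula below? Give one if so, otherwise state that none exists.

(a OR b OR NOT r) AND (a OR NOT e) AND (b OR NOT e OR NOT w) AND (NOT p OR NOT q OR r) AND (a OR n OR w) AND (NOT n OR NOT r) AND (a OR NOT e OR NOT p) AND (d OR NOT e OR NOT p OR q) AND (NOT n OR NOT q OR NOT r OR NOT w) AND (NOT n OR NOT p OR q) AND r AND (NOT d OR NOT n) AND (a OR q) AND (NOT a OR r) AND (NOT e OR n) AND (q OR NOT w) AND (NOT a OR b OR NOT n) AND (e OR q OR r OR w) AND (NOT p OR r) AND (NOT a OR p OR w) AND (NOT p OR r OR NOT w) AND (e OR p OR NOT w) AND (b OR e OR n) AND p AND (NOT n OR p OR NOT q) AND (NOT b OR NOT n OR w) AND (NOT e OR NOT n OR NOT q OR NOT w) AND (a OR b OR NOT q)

Unit clause (r) forces r = True.
Unit clause (p) forces p = True.
In (NOT n OR NOT r) only NOT n is left, so n = False.
In (NOT e OR n) only NOT e is left, so e = False.
In (b OR e OR n) only b is left, so b = True.
Set q = True.
Set d = False.
Set a = False.
  then (a OR n OR w) forces w = True.
All clauses satisfied.

e=F, b=T, r=T, p=T, n=F, q=T, d=F, a=F, w=T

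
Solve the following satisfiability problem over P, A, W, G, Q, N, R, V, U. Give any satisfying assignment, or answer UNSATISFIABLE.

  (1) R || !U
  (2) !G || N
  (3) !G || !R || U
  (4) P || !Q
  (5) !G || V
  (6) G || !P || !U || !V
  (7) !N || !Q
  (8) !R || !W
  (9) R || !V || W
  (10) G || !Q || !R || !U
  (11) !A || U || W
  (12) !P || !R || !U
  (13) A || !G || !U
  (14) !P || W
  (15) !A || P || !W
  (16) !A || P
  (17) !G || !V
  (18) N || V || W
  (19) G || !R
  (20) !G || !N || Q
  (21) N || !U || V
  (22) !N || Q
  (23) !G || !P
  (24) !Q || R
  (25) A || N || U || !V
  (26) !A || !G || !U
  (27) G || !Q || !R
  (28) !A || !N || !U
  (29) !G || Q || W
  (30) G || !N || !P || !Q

P = True; A = True; W = True; G = False; Q = False; N = False; R = False; V = True; U = False

Set P = True.
  then (!P || W) forces W = True.
  then (!G || !P) forces G = False.
  then (!R || !W) forces R = False.
  then (!Q || R) forces Q = False.
  then (R || !U) forces U = False.
  then (!N || Q) forces N = False.
Set A = True.
Set V = True.
All clauses satisfied.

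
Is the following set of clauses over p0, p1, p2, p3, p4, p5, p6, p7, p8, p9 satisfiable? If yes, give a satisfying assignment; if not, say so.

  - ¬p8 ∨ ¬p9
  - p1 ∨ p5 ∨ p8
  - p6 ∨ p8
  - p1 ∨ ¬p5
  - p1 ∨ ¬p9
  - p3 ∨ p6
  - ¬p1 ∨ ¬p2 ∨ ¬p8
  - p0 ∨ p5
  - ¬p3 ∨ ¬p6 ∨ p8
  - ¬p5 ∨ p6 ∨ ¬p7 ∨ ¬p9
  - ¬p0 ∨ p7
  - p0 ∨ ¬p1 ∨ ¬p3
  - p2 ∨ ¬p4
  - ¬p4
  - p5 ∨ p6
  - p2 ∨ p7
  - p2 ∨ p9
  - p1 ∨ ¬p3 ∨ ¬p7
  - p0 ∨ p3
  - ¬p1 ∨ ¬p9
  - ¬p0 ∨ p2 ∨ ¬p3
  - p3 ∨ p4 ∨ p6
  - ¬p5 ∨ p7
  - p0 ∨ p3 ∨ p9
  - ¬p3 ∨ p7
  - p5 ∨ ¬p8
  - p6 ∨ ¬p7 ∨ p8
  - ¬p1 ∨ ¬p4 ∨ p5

p0: True; p1: True; p2: True; p3: False; p4: False; p5: False; p6: True; p7: True; p8: False; p9: False

Unit clause (¬p4) forces p4 = False.
Try p0 = False:
  (p0 ∨ p5) forces p5 = True.
  (p1 ∨ ¬p5) forces p1 = True.
  (p0 ∨ ¬p1 ∨ ¬p3) forces p3 = False.
  clause (p0 ∨ p3) is falsified — backtrack.
So p0 = True.
  then (¬p0 ∨ p7) forces p7 = True.
Set p1 = True.
  then (¬p1 ∨ ¬p9) forces p9 = False.
  then (p2 ∨ p9) forces p2 = True.
  then (¬p1 ∨ ¬p2 ∨ ¬p8) forces p8 = False.
  then (p6 ∨ ¬p7 ∨ p8) forces p6 = True.
  then (¬p3 ∨ ¬p6 ∨ p8) forces p3 = False.
Set p5 = False.
All clauses satisfied.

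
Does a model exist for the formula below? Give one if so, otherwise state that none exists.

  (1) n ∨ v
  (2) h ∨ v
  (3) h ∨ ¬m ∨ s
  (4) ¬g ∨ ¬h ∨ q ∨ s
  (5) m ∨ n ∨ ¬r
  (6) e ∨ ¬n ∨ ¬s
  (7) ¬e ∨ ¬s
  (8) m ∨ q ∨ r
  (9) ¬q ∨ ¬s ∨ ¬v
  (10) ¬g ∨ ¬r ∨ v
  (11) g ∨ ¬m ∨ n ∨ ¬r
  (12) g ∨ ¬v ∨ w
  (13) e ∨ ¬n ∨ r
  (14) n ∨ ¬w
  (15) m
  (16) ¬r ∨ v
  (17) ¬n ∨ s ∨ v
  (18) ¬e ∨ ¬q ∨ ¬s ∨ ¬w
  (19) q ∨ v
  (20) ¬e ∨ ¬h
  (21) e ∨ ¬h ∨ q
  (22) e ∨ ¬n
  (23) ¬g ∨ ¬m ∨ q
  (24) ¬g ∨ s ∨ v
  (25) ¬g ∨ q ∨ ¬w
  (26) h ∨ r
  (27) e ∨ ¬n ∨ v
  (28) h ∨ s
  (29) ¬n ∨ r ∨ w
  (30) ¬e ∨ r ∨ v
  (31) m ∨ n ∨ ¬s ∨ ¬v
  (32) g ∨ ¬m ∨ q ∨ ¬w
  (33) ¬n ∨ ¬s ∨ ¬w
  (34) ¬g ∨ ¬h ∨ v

Unit clause (m) forces m = True.
Try e = True:
  (¬e ∨ ¬s) forces s = False.
  (h ∨ ¬m ∨ s) forces h = True.
  clause (¬e ∨ ¬h) is falsified — backtrack.
So e = False.
  then (e ∨ ¬n) forces n = False.
  then (n ∨ v) forces v = True.
  then (n ∨ ¬w) forces w = False.
  then (g ∨ ¬v ∨ w) forces g = True.
  then (¬g ∨ ¬m ∨ q) forces q = True.
  then (¬q ∨ ¬s ∨ ¬v) forces s = False.
  then (h ∨ s) forces h = True.
Set r = True.
All clauses satisfied.

e = False; v = True; q = True; m = True; s = False; g = True; r = True; n = False; h = True; w = False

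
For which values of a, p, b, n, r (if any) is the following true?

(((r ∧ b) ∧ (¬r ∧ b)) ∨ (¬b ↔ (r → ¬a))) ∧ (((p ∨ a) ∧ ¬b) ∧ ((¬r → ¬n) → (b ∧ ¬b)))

a: True, p: False, b: False, n: True, r: False

  ((r ∧ b) ∧ (¬r ∧ b)) ∨ (¬b ↔ (r → ¬a)) = True
    (r ∧ b) ∧ (¬r ∧ b) = False
      r ∧ b = False
      ¬r ∧ b = False
        ¬r = True
    ¬b ↔ (r → ¬a) = True
      ¬b = True
      r → ¬a = True
        ¬a = False
  ((p ∨ a) ∧ ¬b) ∧ ((¬r → ¬n) → (b ∧ ¬b)) = True
    (p ∨ a) ∧ ¬b = True
      p ∨ a = True
      ¬b = True
    (¬r → ¬n) → (b ∧ ¬b) = True
      ¬r → ¬n = False
        ¬r = True
        ¬n = False
      b ∧ ¬b = False
        ¬b = True
Both conjuncts True, so the formula holds.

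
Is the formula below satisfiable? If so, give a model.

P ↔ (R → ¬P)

R: False, P: True

  P ↔ (R → ¬P) = True
    R → ¬P = True
      ¬P = False
The formula evaluates to True.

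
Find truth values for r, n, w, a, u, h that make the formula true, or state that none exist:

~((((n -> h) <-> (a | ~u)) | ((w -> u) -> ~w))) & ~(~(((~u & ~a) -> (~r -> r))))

r=T, n=T, w=T, a=F, u=T, h=T

  ~((((n -> h) <-> (a | ~u)) | ((w -> u) -> ~w))) = True
    ((n -> h) <-> (a | ~u)) | ((w -> u) -> ~w) = False
      (n -> h) <-> (a | ~u) = False
        n -> h = True
        a | ~u = False
          ~u = False
      (w -> u) -> ~w = False
        w -> u = True
        ~w = False
  ~(~(((~u & ~a) -> (~r -> r)))) = True
    ~(((~u & ~a) -> (~r -> r))) = False
      (~u & ~a) -> (~r -> r) = True
        ~u & ~a = False
          ~u = False
          ~a = True
        ~r -> r = True
          ~r = False
Both conjuncts True, so the formula holds.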